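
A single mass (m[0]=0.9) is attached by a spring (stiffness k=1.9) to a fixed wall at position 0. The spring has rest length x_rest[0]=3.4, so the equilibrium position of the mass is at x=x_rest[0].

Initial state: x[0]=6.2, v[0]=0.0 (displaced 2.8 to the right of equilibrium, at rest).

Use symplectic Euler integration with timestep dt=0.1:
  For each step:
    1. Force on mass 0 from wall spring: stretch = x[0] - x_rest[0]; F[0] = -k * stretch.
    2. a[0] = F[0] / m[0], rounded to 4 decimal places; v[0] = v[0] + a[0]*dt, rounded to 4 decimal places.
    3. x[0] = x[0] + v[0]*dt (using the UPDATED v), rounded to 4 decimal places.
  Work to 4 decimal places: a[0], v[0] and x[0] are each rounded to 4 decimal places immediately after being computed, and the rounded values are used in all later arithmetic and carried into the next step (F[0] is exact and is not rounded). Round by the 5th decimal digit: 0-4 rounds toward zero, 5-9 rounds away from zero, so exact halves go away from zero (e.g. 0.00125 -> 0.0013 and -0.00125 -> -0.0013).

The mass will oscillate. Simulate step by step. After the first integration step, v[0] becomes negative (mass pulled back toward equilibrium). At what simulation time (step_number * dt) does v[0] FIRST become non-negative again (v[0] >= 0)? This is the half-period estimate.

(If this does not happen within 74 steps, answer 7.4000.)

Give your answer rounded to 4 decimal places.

Answer: 2.2000

Derivation:
Step 0: x=[6.2000] v=[0.0000]
Step 1: x=[6.1409] v=[-0.5911]
Step 2: x=[6.0239] v=[-1.1697]
Step 3: x=[5.8515] v=[-1.7236]
Step 4: x=[5.6274] v=[-2.2411]
Step 5: x=[5.3563] v=[-2.7113]
Step 6: x=[5.0439] v=[-3.1243]
Step 7: x=[4.6968] v=[-3.4714]
Step 8: x=[4.3223] v=[-3.7452]
Step 9: x=[3.9283] v=[-3.9399]
Step 10: x=[3.5232] v=[-4.0514]
Step 11: x=[3.1155] v=[-4.0774]
Step 12: x=[2.7138] v=[-4.0173]
Step 13: x=[2.3266] v=[-3.8724]
Step 14: x=[1.9620] v=[-3.6458]
Step 15: x=[1.6278] v=[-3.3422]
Step 16: x=[1.3310] v=[-2.9681]
Step 17: x=[1.0779] v=[-2.5313]
Step 18: x=[0.8738] v=[-2.0411]
Step 19: x=[0.7230] v=[-1.5078]
Step 20: x=[0.6287] v=[-0.9427]
Step 21: x=[0.5929] v=[-0.3577]
Step 22: x=[0.6164] v=[0.2349]
First v>=0 after going negative at step 22, time=2.2000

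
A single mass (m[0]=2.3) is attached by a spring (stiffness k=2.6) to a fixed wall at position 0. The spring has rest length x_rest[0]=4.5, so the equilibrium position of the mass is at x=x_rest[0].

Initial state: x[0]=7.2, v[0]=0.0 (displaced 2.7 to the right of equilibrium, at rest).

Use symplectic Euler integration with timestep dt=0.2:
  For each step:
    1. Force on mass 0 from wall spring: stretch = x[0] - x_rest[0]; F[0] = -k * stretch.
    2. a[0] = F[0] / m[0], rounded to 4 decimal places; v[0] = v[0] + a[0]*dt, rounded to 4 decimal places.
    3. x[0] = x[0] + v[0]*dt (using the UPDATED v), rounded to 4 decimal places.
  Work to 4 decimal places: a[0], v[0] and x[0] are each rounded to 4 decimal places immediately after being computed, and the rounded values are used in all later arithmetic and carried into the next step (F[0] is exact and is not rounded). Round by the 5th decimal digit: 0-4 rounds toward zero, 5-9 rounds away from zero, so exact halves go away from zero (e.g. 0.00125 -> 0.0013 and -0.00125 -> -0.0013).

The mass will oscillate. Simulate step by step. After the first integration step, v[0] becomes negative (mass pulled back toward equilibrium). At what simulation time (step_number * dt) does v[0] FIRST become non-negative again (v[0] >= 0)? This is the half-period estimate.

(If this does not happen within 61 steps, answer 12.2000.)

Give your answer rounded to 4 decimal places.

Answer: 3.0000

Derivation:
Step 0: x=[7.2000] v=[0.0000]
Step 1: x=[7.0779] v=[-0.6104]
Step 2: x=[6.8393] v=[-1.1932]
Step 3: x=[6.4949] v=[-1.7221]
Step 4: x=[6.0603] v=[-2.1731]
Step 5: x=[5.5551] v=[-2.5259]
Step 6: x=[5.0022] v=[-2.7644]
Step 7: x=[4.4266] v=[-2.8779]
Step 8: x=[3.8543] v=[-2.8613]
Step 9: x=[3.3112] v=[-2.7153]
Step 10: x=[2.8219] v=[-2.4465]
Step 11: x=[2.4085] v=[-2.0671]
Step 12: x=[2.0897] v=[-1.5942]
Step 13: x=[1.8798] v=[-1.0493]
Step 14: x=[1.7884] v=[-0.4569]
Step 15: x=[1.8196] v=[0.1562]
First v>=0 after going negative at step 15, time=3.0000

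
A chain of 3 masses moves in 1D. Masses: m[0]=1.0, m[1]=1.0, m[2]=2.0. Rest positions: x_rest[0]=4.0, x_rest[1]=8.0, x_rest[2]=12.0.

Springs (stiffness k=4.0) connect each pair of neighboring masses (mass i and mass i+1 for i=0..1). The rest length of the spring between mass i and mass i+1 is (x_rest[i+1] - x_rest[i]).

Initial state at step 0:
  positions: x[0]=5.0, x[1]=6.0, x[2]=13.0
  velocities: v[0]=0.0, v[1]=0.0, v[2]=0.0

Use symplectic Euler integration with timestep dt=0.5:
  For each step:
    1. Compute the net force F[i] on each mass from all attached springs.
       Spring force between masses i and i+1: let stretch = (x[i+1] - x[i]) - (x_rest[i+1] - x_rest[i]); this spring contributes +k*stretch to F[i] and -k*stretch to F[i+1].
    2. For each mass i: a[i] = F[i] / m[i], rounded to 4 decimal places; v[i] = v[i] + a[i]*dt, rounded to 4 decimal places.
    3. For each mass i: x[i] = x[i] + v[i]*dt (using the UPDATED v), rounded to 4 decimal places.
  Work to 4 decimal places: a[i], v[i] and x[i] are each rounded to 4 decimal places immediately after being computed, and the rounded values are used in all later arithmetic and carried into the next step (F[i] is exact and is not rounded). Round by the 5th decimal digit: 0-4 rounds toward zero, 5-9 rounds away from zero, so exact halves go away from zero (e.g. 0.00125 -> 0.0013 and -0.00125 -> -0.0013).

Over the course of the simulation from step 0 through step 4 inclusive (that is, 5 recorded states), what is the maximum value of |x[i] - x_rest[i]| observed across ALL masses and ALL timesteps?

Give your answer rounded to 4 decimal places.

Step 0: x=[5.0000 6.0000 13.0000] v=[0.0000 0.0000 0.0000]
Step 1: x=[2.0000 12.0000 11.5000] v=[-6.0000 12.0000 -3.0000]
Step 2: x=[5.0000 7.5000 12.2500] v=[6.0000 -9.0000 1.5000]
Step 3: x=[6.5000 5.2500 12.6250] v=[3.0000 -4.5000 0.7500]
Step 4: x=[2.7500 11.6250 11.3125] v=[-7.5000 12.7500 -2.6250]
Max displacement = 4.0000

Answer: 4.0000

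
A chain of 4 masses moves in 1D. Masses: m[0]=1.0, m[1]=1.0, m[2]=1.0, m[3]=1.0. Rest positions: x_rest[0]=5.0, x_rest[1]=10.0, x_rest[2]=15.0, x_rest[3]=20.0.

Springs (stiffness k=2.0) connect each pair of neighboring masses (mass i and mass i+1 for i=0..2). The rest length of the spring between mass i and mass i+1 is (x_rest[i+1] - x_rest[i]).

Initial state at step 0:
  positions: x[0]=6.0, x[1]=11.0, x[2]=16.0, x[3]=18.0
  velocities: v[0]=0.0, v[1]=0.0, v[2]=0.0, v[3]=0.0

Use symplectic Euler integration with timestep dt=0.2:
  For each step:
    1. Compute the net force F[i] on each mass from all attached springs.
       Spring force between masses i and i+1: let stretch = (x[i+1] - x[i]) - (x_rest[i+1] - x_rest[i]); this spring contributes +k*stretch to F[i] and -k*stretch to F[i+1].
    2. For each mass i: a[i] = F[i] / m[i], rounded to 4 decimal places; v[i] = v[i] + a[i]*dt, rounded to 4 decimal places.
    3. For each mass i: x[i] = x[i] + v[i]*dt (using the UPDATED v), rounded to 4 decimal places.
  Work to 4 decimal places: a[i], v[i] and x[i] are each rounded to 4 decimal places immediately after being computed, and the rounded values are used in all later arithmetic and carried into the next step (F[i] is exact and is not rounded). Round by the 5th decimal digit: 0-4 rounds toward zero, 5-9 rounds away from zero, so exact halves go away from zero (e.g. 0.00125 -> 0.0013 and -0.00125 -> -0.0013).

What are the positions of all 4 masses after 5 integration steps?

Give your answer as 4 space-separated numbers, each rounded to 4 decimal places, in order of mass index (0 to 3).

Answer: 5.9634 10.5216 14.0590 20.4560

Derivation:
Step 0: x=[6.0000 11.0000 16.0000 18.0000] v=[0.0000 0.0000 0.0000 0.0000]
Step 1: x=[6.0000 11.0000 15.7600 18.2400] v=[0.0000 0.0000 -1.2000 1.2000]
Step 2: x=[6.0000 10.9808 15.3376 18.6816] v=[0.0000 -0.0960 -2.1120 2.2080]
Step 3: x=[5.9985 10.9117 14.8342 19.2557] v=[-0.0077 -0.3456 -2.5171 2.8704]
Step 4: x=[5.9900 10.7633 14.3707 19.8761] v=[-0.0424 -0.7419 -2.3175 3.1018]
Step 5: x=[5.9634 10.5216 14.0590 20.4560] v=[-0.1331 -1.2083 -1.5583 2.8996]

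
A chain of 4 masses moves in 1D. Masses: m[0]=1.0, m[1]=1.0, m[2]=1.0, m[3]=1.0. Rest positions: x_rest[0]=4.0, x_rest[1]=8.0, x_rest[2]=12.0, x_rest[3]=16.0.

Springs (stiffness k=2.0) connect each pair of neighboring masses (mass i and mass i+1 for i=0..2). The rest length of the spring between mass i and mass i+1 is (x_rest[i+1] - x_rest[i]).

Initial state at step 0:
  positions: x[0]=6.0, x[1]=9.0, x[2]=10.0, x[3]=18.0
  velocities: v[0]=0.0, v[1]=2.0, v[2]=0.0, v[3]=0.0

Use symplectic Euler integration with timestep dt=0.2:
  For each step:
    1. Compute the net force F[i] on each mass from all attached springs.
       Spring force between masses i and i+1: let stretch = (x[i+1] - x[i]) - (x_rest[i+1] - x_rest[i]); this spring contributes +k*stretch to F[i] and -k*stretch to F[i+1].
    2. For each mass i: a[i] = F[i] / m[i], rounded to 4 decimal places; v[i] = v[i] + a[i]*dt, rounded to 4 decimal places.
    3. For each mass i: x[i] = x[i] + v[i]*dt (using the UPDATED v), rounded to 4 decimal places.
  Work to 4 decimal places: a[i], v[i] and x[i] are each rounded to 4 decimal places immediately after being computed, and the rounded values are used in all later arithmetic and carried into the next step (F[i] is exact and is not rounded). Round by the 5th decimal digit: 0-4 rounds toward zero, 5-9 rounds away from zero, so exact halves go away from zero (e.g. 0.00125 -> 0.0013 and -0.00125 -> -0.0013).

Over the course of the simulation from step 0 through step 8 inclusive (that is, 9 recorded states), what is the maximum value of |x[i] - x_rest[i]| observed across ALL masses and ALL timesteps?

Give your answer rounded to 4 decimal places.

Answer: 3.7544

Derivation:
Step 0: x=[6.0000 9.0000 10.0000 18.0000] v=[0.0000 2.0000 0.0000 0.0000]
Step 1: x=[5.9200 9.2400 10.5600 17.6800] v=[-0.4000 1.2000 2.8000 -1.6000]
Step 2: x=[5.7856 9.3200 11.5840 17.1104] v=[-0.6720 0.4000 5.1200 -2.8480]
Step 3: x=[5.6140 9.2984 12.8690 16.4187] v=[-0.8582 -0.1082 6.4250 -3.4586]
Step 4: x=[5.4171 9.2677 14.1523 15.7630] v=[-0.9844 -0.1537 6.4166 -3.2785]
Step 5: x=[5.2083 9.3197 15.1737 15.2984] v=[-1.0442 0.2599 5.1070 -2.3228]
Step 6: x=[5.0084 9.5111 15.7368 15.1439] v=[-0.9996 0.9569 2.8153 -0.7727]
Step 7: x=[4.8487 9.8403 15.7544 15.3568] v=[-0.7985 1.6461 0.0879 1.0645]
Step 8: x=[4.7683 10.2433 15.2670 15.9215] v=[-0.4019 2.0151 -2.4368 2.8235]
Max displacement = 3.7544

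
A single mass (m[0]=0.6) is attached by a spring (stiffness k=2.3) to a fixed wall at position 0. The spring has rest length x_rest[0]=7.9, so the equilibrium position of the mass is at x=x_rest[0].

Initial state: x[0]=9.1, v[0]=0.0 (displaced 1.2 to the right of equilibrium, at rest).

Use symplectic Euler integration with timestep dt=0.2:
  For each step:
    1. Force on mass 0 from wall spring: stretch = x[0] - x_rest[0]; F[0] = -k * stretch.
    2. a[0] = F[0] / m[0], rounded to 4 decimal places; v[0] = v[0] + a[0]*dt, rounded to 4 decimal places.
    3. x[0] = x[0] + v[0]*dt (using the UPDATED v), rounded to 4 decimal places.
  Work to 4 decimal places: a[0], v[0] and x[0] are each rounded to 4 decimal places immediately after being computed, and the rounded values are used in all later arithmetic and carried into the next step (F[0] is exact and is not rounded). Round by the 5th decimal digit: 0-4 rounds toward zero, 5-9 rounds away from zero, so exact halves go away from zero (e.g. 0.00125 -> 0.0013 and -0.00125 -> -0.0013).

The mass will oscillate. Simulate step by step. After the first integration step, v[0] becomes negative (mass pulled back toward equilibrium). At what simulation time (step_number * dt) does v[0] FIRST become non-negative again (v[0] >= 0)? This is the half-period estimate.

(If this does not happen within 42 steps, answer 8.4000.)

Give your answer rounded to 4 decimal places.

Answer: 1.6000

Derivation:
Step 0: x=[9.1000] v=[0.0000]
Step 1: x=[8.9160] v=[-0.9200]
Step 2: x=[8.5762] v=[-1.6989]
Step 3: x=[8.1327] v=[-2.2173]
Step 4: x=[7.6536] v=[-2.3957]
Step 5: x=[7.2122] v=[-2.2068]
Step 6: x=[6.8763] v=[-1.6795]
Step 7: x=[6.6974] v=[-0.8947]
Step 8: x=[6.7029] v=[0.0273]
First v>=0 after going negative at step 8, time=1.6000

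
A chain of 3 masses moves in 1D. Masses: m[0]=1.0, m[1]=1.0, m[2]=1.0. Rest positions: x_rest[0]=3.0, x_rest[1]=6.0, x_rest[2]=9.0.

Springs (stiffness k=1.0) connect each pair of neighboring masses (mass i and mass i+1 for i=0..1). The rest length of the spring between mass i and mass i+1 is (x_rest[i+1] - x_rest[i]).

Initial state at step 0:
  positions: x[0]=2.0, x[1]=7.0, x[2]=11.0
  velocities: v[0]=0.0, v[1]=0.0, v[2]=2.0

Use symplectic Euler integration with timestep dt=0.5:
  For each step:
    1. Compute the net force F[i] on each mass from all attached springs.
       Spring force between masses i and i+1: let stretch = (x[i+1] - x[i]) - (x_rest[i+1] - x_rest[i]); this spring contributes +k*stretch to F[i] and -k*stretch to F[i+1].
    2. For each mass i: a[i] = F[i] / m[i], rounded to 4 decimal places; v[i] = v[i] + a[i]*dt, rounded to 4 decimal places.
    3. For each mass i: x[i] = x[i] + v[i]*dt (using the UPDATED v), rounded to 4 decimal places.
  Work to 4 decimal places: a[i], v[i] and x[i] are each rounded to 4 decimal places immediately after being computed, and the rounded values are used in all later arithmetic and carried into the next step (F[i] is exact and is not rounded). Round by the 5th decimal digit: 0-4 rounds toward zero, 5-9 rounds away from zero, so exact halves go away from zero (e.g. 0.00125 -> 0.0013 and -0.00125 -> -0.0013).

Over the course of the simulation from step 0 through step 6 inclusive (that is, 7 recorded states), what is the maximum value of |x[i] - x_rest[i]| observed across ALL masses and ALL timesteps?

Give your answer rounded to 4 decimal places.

Answer: 3.7533

Derivation:
Step 0: x=[2.0000 7.0000 11.0000] v=[0.0000 0.0000 2.0000]
Step 1: x=[2.5000 6.7500 11.7500] v=[1.0000 -0.5000 1.5000]
Step 2: x=[3.3125 6.6875 12.0000] v=[1.6250 -0.1250 0.5000]
Step 3: x=[4.2188 7.1094 11.6719] v=[1.8125 0.8438 -0.6563]
Step 4: x=[5.0977 7.9493 10.9531] v=[1.7578 1.6798 -1.4376]
Step 5: x=[5.9395 8.8273 10.2334] v=[1.6836 1.7559 -1.4395]
Step 6: x=[6.7533 9.3349 9.9121] v=[1.6275 1.0151 -0.6426]
Max displacement = 3.7533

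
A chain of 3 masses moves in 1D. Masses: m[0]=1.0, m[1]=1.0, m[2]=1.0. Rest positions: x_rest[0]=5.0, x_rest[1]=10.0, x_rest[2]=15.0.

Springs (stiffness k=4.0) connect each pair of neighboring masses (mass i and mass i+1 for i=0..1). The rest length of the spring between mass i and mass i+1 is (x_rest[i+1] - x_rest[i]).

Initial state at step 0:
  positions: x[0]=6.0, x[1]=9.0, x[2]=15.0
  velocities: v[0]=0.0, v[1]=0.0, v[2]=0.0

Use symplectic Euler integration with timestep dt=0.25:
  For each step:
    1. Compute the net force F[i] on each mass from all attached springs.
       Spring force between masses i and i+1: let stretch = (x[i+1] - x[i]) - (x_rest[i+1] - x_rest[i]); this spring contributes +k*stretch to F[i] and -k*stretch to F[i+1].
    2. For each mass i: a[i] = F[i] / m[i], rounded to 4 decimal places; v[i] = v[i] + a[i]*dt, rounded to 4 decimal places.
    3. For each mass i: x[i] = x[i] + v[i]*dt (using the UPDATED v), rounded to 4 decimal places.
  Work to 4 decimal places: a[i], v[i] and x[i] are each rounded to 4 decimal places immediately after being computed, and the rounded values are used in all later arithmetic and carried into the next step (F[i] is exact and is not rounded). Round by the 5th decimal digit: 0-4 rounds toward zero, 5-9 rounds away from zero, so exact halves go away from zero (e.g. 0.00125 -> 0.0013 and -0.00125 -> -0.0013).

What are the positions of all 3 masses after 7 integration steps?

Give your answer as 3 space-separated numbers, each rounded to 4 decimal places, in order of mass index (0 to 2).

Answer: 5.0918 8.9937 15.9149

Derivation:
Step 0: x=[6.0000 9.0000 15.0000] v=[0.0000 0.0000 0.0000]
Step 1: x=[5.5000 9.7500 14.7500] v=[-2.0000 3.0000 -1.0000]
Step 2: x=[4.8125 10.6875 14.5000] v=[-2.7500 3.7500 -1.0000]
Step 3: x=[4.3438 11.1094 14.5469] v=[-1.8750 1.6875 0.1875]
Step 4: x=[4.3165 10.6993 14.9844] v=[-0.1094 -1.6406 1.7500]
Step 5: x=[4.6349 9.7647 15.6006] v=[1.2734 -3.7383 2.4649]
Step 6: x=[4.9857 9.0067 16.0079] v=[1.4032 -3.0322 1.6290]
Step 7: x=[5.0918 8.9937 15.9149] v=[0.4242 -0.0520 -0.3722]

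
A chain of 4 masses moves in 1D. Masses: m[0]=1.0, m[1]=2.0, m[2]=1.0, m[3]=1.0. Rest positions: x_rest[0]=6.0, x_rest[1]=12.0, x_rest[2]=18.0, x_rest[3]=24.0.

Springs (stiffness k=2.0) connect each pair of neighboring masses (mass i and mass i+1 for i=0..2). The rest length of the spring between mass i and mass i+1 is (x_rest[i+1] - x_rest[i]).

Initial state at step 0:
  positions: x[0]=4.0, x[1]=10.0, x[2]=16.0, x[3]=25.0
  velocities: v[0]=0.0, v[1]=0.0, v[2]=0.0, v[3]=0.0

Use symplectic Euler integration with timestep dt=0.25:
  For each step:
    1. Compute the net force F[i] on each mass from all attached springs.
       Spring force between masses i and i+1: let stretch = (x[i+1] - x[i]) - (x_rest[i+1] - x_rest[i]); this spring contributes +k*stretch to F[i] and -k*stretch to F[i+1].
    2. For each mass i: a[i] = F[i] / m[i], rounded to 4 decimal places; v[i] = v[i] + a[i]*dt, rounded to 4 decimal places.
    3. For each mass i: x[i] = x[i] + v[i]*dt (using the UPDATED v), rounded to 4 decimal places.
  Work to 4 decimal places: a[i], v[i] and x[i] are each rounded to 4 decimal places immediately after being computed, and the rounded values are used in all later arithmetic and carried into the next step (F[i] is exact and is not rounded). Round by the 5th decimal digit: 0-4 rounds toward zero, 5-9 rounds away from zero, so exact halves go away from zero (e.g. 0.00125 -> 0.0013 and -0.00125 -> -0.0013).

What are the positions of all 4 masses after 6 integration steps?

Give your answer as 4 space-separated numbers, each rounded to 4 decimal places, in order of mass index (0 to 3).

Answer: 4.1726 10.8515 17.4902 21.6350

Derivation:
Step 0: x=[4.0000 10.0000 16.0000 25.0000] v=[0.0000 0.0000 0.0000 0.0000]
Step 1: x=[4.0000 10.0000 16.3750 24.6250] v=[0.0000 0.0000 1.5000 -1.5000]
Step 2: x=[4.0000 10.0235 16.9844 23.9688] v=[0.0000 0.0938 2.4375 -2.6250]
Step 3: x=[4.0030 10.1056 17.5967 23.1895] v=[0.0118 0.3282 2.4493 -3.1172]
Step 4: x=[4.0188 10.2744 17.9718 22.4611] v=[0.0631 0.6753 1.5002 -2.9136]
Step 5: x=[4.0665 10.5334 17.9458 21.9215] v=[0.1909 1.0358 -0.1039 -2.1583]
Step 6: x=[4.1726 10.8515 17.4902 21.6350] v=[0.4244 1.2722 -1.8223 -1.1462]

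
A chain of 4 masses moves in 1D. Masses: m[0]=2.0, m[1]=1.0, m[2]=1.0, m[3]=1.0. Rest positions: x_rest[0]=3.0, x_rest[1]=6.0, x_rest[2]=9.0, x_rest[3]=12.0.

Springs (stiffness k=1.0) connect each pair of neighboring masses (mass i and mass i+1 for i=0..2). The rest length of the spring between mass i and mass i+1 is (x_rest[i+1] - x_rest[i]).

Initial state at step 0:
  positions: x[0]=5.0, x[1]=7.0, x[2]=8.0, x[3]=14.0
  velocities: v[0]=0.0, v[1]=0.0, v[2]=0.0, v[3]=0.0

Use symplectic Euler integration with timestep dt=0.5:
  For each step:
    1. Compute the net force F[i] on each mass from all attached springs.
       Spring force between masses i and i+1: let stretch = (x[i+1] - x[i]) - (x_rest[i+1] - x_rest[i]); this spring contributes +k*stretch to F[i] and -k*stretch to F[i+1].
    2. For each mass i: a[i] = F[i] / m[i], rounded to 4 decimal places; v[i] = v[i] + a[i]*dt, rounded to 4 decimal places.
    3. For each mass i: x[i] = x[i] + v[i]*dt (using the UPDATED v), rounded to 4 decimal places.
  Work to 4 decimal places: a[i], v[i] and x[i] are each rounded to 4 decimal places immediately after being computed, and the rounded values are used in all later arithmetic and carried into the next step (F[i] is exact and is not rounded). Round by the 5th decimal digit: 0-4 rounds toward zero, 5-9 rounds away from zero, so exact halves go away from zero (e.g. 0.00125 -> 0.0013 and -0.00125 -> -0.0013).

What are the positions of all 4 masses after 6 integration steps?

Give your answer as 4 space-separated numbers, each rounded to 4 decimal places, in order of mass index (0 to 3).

Answer: 3.5908 8.5938 9.4925 13.7324

Derivation:
Step 0: x=[5.0000 7.0000 8.0000 14.0000] v=[0.0000 0.0000 0.0000 0.0000]
Step 1: x=[4.8750 6.7500 9.2500 13.2500] v=[-0.2500 -0.5000 2.5000 -1.5000]
Step 2: x=[4.6094 6.6563 10.8750 12.2500] v=[-0.5313 -0.1875 3.2500 -2.0000]
Step 3: x=[4.2246 7.1055 11.7891 11.6563] v=[-0.7696 0.8984 1.8282 -1.1875]
Step 4: x=[3.8249 8.0054 11.4991 11.8458] v=[-0.7994 1.7998 -0.5800 0.3789]
Step 5: x=[3.5728 8.7336 10.4224 12.6986] v=[-0.5043 1.4564 -2.1535 1.7056]
Step 6: x=[3.5908 8.5938 9.4925 13.7324] v=[0.0359 -0.2796 -1.8598 2.0675]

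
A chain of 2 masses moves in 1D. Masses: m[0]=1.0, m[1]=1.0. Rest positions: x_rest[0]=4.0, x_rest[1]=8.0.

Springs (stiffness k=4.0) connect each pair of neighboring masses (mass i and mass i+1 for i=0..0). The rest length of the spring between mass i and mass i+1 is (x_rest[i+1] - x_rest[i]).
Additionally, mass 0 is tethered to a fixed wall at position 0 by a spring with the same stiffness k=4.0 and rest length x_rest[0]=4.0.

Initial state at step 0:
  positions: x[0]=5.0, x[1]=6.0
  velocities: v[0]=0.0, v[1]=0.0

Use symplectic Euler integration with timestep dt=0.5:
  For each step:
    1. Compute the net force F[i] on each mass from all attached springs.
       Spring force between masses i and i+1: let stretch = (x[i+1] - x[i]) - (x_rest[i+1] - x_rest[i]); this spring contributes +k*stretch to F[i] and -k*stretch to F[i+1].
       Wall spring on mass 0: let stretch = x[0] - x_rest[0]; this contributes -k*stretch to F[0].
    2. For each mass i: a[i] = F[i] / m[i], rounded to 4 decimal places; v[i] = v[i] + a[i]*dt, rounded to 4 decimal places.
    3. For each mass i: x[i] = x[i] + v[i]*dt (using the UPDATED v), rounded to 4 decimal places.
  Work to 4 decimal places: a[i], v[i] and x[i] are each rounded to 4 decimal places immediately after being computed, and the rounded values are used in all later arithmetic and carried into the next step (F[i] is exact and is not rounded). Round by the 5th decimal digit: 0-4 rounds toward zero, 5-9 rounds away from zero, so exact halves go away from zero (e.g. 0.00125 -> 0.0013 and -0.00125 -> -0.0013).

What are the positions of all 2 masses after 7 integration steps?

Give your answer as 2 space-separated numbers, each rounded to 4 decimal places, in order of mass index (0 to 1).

Answer: 4.0000 8.0000

Derivation:
Step 0: x=[5.0000 6.0000] v=[0.0000 0.0000]
Step 1: x=[1.0000 9.0000] v=[-8.0000 6.0000]
Step 2: x=[4.0000 8.0000] v=[6.0000 -2.0000]
Step 3: x=[7.0000 7.0000] v=[6.0000 -2.0000]
Step 4: x=[3.0000 10.0000] v=[-8.0000 6.0000]
Step 5: x=[3.0000 10.0000] v=[0.0000 0.0000]
Step 6: x=[7.0000 7.0000] v=[8.0000 -6.0000]
Step 7: x=[4.0000 8.0000] v=[-6.0000 2.0000]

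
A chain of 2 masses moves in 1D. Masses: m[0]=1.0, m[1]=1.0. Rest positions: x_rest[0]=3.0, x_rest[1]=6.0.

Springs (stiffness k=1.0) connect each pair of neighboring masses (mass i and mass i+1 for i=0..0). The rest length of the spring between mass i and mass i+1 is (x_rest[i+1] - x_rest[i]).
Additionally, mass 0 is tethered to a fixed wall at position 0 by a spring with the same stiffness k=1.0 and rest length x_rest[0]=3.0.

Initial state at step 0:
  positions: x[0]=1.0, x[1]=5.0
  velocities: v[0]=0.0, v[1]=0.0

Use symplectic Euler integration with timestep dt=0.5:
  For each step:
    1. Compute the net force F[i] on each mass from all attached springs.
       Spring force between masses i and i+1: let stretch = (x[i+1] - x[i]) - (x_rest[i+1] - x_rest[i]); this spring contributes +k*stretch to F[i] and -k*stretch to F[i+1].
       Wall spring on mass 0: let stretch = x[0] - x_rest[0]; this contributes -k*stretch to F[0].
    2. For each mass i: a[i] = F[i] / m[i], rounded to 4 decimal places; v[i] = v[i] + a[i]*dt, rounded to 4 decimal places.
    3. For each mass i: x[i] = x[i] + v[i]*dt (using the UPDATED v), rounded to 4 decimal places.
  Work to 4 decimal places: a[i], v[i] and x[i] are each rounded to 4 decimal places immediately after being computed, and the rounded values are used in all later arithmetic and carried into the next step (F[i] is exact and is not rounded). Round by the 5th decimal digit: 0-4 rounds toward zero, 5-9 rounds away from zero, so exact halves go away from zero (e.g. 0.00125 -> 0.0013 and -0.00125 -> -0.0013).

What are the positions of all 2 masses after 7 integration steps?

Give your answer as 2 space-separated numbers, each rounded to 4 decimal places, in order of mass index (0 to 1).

Step 0: x=[1.0000 5.0000] v=[0.0000 0.0000]
Step 1: x=[1.7500 4.7500] v=[1.5000 -0.5000]
Step 2: x=[2.8125 4.5000] v=[2.1250 -0.5000]
Step 3: x=[3.5938 4.5782] v=[1.5625 0.1563]
Step 4: x=[3.7227 5.1603] v=[0.2578 1.1641]
Step 5: x=[3.2803 6.1330] v=[-0.8848 1.9453]
Step 6: x=[2.7310 7.1425] v=[-1.0986 2.0190]
Step 7: x=[2.6018 7.7992] v=[-0.2584 1.3133]

Answer: 2.6018 7.7992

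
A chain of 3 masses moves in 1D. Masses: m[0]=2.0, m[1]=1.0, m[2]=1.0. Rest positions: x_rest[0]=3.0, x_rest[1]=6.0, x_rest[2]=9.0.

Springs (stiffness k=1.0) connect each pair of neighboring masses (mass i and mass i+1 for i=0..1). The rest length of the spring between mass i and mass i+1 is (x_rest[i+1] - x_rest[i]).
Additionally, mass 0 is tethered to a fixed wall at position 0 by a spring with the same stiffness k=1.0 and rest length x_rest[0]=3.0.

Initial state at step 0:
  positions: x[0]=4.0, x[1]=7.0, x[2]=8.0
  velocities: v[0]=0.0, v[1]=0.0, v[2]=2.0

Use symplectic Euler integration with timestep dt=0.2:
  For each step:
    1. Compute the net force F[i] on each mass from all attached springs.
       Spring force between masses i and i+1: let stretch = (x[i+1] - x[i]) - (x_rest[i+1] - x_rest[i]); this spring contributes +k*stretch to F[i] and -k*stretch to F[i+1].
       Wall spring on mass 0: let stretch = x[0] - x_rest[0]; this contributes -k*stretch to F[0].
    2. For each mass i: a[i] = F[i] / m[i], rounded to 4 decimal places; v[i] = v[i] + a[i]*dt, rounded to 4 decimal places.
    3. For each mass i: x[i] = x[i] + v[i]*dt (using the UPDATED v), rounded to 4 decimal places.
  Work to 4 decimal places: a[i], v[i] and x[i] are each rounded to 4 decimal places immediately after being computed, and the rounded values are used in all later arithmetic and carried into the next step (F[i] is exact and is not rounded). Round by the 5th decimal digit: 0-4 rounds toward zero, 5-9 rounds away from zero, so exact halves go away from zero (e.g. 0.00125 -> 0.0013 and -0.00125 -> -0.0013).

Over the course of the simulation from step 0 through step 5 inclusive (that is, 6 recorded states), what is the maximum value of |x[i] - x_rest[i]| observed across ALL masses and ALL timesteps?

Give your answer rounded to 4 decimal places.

Step 0: x=[4.0000 7.0000 8.0000] v=[0.0000 0.0000 2.0000]
Step 1: x=[3.9800 6.9200 8.4800] v=[-0.1000 -0.4000 2.4000]
Step 2: x=[3.9392 6.7848 9.0176] v=[-0.2040 -0.6760 2.6880]
Step 3: x=[3.8765 6.6251 9.5859] v=[-0.3134 -0.7986 2.8414]
Step 4: x=[3.7913 6.4739 10.1557] v=[-0.4262 -0.7562 2.8492]
Step 5: x=[3.6839 6.3626 10.6983] v=[-0.5371 -0.5564 2.7128]
Max displacement = 1.6983

Answer: 1.6983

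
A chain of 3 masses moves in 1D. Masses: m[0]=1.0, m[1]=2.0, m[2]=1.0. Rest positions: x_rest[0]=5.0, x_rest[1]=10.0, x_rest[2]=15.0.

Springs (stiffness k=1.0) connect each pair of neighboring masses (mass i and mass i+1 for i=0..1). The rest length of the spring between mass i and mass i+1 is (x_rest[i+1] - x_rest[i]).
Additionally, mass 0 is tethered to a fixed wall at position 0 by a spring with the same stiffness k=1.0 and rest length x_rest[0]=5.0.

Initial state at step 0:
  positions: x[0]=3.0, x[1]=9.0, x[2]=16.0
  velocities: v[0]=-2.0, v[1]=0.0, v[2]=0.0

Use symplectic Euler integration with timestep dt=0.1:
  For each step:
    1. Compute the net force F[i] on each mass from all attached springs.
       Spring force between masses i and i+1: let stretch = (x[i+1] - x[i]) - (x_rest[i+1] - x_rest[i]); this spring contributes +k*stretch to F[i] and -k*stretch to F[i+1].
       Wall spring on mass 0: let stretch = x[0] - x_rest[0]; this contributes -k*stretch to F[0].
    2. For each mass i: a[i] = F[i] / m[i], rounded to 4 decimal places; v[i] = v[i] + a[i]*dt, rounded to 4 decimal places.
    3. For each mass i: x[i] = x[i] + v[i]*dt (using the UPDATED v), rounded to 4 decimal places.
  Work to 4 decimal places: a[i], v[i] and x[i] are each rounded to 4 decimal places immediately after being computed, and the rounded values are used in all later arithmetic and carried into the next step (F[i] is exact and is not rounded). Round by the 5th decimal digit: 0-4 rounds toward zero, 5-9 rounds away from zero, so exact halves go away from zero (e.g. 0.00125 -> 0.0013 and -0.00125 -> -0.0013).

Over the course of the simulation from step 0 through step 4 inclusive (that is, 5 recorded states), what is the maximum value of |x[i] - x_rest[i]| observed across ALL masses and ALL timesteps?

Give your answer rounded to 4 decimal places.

Step 0: x=[3.0000 9.0000 16.0000] v=[-2.0000 0.0000 0.0000]
Step 1: x=[2.8300 9.0050 15.9800] v=[-1.7000 0.0500 -0.2000]
Step 2: x=[2.6935 9.0140 15.9403] v=[-1.3655 0.0900 -0.3975]
Step 3: x=[2.5932 9.0260 15.8813] v=[-1.0028 0.1203 -0.5901]
Step 4: x=[2.5313 9.0401 15.8037] v=[-0.6188 0.1414 -0.7756]
Max displacement = 2.4687

Answer: 2.4687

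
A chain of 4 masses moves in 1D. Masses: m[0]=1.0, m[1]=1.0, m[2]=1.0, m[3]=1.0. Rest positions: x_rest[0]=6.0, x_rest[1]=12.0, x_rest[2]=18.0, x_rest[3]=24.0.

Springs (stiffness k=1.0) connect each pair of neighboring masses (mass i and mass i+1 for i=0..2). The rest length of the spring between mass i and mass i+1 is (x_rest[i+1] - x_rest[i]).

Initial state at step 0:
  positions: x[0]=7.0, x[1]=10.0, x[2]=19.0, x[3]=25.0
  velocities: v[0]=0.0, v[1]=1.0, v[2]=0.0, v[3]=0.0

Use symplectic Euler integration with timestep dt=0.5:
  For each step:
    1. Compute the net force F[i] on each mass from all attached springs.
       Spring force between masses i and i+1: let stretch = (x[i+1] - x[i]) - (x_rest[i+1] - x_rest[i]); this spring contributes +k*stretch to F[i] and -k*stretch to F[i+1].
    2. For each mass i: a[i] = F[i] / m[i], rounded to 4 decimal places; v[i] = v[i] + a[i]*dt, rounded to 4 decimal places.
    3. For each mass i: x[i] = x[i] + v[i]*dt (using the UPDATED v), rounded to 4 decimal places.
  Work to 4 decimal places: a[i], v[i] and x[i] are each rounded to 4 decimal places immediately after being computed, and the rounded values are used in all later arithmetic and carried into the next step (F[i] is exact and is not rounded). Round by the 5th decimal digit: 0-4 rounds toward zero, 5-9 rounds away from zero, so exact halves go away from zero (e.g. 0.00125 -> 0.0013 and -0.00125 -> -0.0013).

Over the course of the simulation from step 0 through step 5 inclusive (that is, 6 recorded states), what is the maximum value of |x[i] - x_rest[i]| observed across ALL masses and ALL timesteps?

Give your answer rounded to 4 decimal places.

Answer: 2.9532

Derivation:
Step 0: x=[7.0000 10.0000 19.0000 25.0000] v=[0.0000 1.0000 0.0000 0.0000]
Step 1: x=[6.2500 12.0000 18.2500 25.0000] v=[-1.5000 4.0000 -1.5000 0.0000]
Step 2: x=[5.4375 14.1250 17.6250 24.8125] v=[-1.6250 4.2500 -1.2500 -0.3750]
Step 3: x=[5.2969 14.9532 17.9219 24.3281] v=[-0.2813 1.6563 0.5938 -0.9688]
Step 4: x=[6.0704 14.1095 19.0782 23.7422] v=[1.5469 -1.6875 2.3126 -1.1719]
Step 5: x=[7.3537 12.4982 20.1584 23.4903] v=[2.5665 -3.2227 2.1603 -0.5039]
Max displacement = 2.9532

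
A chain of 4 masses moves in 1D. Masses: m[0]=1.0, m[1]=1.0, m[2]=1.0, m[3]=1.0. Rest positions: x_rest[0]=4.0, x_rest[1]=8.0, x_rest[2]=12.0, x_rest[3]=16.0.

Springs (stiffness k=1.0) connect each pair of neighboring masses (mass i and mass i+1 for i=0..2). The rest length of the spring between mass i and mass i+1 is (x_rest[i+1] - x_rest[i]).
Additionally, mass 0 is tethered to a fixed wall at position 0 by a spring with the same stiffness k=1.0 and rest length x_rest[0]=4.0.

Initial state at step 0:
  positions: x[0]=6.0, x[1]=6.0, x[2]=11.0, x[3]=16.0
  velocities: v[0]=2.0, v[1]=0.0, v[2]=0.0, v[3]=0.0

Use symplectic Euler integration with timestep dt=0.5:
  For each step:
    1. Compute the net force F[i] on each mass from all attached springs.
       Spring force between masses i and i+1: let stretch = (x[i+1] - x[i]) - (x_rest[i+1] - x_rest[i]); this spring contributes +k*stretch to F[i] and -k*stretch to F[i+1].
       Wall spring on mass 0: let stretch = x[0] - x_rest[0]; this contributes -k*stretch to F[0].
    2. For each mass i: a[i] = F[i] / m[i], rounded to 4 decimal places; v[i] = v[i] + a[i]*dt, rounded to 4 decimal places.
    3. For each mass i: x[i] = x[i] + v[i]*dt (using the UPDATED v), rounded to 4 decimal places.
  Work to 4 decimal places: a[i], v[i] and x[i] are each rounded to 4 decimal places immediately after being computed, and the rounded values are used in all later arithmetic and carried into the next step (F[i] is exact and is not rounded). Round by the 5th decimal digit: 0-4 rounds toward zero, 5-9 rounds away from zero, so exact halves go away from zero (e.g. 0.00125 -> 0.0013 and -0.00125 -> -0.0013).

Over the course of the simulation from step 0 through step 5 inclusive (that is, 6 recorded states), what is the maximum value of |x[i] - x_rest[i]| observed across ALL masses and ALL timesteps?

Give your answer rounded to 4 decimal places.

Step 0: x=[6.0000 6.0000 11.0000 16.0000] v=[2.0000 0.0000 0.0000 0.0000]
Step 1: x=[5.5000 7.2500 11.0000 15.7500] v=[-1.0000 2.5000 0.0000 -0.5000]
Step 2: x=[4.0625 9.0000 11.2500 15.3125] v=[-2.8750 3.5000 0.5000 -0.8750]
Step 3: x=[2.8438 10.0782 11.9532 14.8594] v=[-2.4375 2.1563 1.4063 -0.9063]
Step 4: x=[2.7227 9.8165 12.9142 14.6797] v=[-0.2422 -0.5234 1.9219 -0.3594]
Step 5: x=[3.6944 8.5558 13.5421 15.0587] v=[1.9434 -2.5215 1.2558 0.7579]
Max displacement = 2.0782

Answer: 2.0782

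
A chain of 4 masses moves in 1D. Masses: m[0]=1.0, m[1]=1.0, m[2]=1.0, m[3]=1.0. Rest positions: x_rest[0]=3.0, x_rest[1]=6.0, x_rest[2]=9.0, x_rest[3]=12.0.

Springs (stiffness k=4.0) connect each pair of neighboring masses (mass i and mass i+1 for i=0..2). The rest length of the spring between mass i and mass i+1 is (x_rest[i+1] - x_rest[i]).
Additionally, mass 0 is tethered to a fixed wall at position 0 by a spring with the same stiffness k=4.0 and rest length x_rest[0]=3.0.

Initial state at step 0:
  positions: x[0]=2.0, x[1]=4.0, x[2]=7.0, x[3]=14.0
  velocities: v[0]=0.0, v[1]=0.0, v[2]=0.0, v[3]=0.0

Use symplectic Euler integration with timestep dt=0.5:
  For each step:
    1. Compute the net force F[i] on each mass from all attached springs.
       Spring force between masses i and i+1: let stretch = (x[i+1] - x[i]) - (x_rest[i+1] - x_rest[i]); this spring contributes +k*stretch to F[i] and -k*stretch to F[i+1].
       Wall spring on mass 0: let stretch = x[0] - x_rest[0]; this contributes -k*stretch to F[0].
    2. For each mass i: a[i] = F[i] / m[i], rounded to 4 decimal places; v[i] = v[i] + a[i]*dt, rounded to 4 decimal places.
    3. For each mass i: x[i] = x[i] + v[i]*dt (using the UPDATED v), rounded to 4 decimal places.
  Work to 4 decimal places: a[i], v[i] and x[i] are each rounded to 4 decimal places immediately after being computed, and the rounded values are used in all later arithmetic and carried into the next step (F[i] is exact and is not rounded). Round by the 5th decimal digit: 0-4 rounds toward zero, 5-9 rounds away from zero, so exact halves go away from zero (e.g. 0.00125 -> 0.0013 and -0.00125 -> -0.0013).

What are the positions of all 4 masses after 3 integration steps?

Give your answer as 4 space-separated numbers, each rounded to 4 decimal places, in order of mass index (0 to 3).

Step 0: x=[2.0000 4.0000 7.0000 14.0000] v=[0.0000 0.0000 0.0000 0.0000]
Step 1: x=[2.0000 5.0000 11.0000 10.0000] v=[0.0000 2.0000 8.0000 -8.0000]
Step 2: x=[3.0000 9.0000 8.0000 10.0000] v=[2.0000 8.0000 -6.0000 0.0000]
Step 3: x=[7.0000 6.0000 8.0000 11.0000] v=[8.0000 -6.0000 0.0000 2.0000]

Answer: 7.0000 6.0000 8.0000 11.0000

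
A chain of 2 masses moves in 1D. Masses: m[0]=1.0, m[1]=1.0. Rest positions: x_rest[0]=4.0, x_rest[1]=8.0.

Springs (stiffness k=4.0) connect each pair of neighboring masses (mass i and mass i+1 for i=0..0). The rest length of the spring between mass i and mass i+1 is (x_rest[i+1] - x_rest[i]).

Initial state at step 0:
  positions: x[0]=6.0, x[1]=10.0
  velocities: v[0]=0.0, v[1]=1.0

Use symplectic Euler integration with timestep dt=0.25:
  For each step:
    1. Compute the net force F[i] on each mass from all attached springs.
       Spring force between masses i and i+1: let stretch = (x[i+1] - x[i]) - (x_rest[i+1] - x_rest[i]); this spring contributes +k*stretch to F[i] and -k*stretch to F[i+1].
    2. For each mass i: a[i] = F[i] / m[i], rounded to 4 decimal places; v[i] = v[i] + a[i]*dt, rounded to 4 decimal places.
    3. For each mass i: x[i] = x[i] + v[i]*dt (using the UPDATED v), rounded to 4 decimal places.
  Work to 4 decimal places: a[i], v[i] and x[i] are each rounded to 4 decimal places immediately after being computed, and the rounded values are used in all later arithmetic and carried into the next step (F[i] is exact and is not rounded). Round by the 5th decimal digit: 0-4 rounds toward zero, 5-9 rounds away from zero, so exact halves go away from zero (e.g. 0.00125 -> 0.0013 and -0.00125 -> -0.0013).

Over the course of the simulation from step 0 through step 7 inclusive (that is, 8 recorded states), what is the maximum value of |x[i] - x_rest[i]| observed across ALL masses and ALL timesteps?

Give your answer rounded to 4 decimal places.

Answer: 3.0528

Derivation:
Step 0: x=[6.0000 10.0000] v=[0.0000 1.0000]
Step 1: x=[6.0000 10.2500] v=[0.0000 1.0000]
Step 2: x=[6.0625 10.4375] v=[0.2500 0.7500]
Step 3: x=[6.2188 10.5313] v=[0.6250 0.3750]
Step 4: x=[6.4532 10.5469] v=[0.9375 0.0625]
Step 5: x=[6.7110 10.5391] v=[1.0312 -0.0312]
Step 6: x=[6.9258 10.5743] v=[0.8593 0.1407]
Step 7: x=[7.0528 10.6974] v=[0.5078 0.4922]
Max displacement = 3.0528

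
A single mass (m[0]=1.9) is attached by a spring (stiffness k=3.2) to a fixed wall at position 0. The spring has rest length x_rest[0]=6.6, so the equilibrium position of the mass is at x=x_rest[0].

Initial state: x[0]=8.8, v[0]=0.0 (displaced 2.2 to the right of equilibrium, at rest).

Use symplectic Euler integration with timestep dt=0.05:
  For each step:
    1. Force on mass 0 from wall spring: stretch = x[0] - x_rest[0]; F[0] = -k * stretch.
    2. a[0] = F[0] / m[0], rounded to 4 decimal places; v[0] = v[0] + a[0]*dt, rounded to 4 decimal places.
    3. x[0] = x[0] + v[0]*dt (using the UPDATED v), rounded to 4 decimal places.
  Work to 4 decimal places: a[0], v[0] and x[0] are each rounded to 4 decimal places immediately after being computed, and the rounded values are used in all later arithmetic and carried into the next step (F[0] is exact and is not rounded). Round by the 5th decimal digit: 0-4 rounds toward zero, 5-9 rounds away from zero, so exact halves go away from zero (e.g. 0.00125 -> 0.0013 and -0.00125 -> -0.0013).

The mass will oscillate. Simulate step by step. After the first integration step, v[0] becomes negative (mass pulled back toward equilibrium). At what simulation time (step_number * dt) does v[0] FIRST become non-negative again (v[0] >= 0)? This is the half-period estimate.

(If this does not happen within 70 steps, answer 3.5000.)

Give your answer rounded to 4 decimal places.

Step 0: x=[8.8000] v=[0.0000]
Step 1: x=[8.7907] v=[-0.1853]
Step 2: x=[8.7722] v=[-0.3698]
Step 3: x=[8.7446] v=[-0.5527]
Step 4: x=[8.7079] v=[-0.7333]
Step 5: x=[8.6624] v=[-0.9108]
Step 6: x=[8.6082] v=[-1.0845]
Step 7: x=[8.5455] v=[-1.2536]
Step 8: x=[8.4746] v=[-1.4174]
Step 9: x=[8.3958] v=[-1.5753]
Step 10: x=[8.3095] v=[-1.7265]
Step 11: x=[8.2160] v=[-1.8705]
Step 12: x=[8.1157] v=[-2.0066]
Step 13: x=[8.0090] v=[-2.1342]
Step 14: x=[7.8964] v=[-2.2529]
Step 15: x=[7.7783] v=[-2.3621]
Step 16: x=[7.6552] v=[-2.4613]
Step 17: x=[7.5277] v=[-2.5502]
Step 18: x=[7.3963] v=[-2.6283]
Step 19: x=[7.2615] v=[-2.6954]
Step 20: x=[7.1239] v=[-2.7511]
Step 21: x=[6.9841] v=[-2.7952]
Step 22: x=[6.8427] v=[-2.8275]
Step 23: x=[6.7003] v=[-2.8479]
Step 24: x=[6.5575] v=[-2.8563]
Step 25: x=[6.4149] v=[-2.8527]
Step 26: x=[6.2730] v=[-2.8371]
Step 27: x=[6.1325] v=[-2.8096]
Step 28: x=[5.9940] v=[-2.7702]
Step 29: x=[5.8580] v=[-2.7192]
Step 30: x=[5.7252] v=[-2.6567]
Step 31: x=[5.5961] v=[-2.5830]
Step 32: x=[5.4712] v=[-2.4985]
Step 33: x=[5.3510] v=[-2.4034]
Step 34: x=[5.2361] v=[-2.2982]
Step 35: x=[5.1269] v=[-2.1833]
Step 36: x=[5.0239] v=[-2.0593]
Step 37: x=[4.9276] v=[-1.9266]
Step 38: x=[4.8383] v=[-1.7858]
Step 39: x=[4.7564] v=[-1.6374]
Step 40: x=[4.6823] v=[-1.4822]
Step 41: x=[4.6163] v=[-1.3207]
Step 42: x=[4.5586] v=[-1.1537]
Step 43: x=[4.5095] v=[-0.9818]
Step 44: x=[4.4692] v=[-0.8058]
Step 45: x=[4.4379] v=[-0.6264]
Step 46: x=[4.4157] v=[-0.4443]
Step 47: x=[4.4027] v=[-0.2604]
Step 48: x=[4.3989] v=[-0.0754]
Step 49: x=[4.4044] v=[0.1100]
First v>=0 after going negative at step 49, time=2.4500

Answer: 2.4500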